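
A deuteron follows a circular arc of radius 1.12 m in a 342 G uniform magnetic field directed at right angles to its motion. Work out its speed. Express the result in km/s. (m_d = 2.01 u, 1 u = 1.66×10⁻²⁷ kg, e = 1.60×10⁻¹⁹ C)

v ≈ 1840 km/s

From qvB = mv²/r, v = qBr/m.
v = (1×1.60×10^-19)(0.0342)(1.12) / (3.34×10^-27) = 1.84×10^6 m/s.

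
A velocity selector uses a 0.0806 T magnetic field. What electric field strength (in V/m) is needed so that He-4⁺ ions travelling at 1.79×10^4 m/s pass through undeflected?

qE = qvB ⇒ E = vB = (1.79×10^4)(0.0806) = 1440 V/m.

E ≈ 1440 V/m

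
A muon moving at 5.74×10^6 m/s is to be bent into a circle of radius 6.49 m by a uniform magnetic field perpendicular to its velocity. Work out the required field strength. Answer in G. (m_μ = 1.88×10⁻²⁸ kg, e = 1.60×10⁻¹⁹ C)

B ≈ 10.4 G

qvB = mv²/r gives B = mv/(qr).
B = (1.88×10^-28)(5.74×10^6) / [(1×1.60×10^-19)(6.49)] = 1.04×10^-3 T.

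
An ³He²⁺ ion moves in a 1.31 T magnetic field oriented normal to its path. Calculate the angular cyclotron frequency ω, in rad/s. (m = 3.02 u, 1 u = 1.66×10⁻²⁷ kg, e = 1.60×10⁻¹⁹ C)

ω ≈ 8.36×10^7 rad/s

ω = qB/m = (2×1.60×10^-19)(1.31) / (5.01×10^-27) = 8.36×10^7 rad/s.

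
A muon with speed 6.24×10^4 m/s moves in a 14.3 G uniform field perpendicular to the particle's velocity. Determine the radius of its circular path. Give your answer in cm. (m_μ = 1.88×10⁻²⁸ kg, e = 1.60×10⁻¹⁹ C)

r ≈ 5.13 cm

The magnetic force provides the centripetal force: qvB = mv²/r, so r = mv/(qB).
r = (1.88×10^-28 kg)(6.24×10^4 m/s) / [(1×1.60×10^-19 C)(1.43×10^-3 T)] = 0.0513 m.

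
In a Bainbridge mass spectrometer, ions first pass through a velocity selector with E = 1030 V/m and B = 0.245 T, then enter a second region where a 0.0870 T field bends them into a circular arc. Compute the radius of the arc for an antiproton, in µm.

The selector passes v = E/B = 1030/0.245 = 4200 m/s.
In the deflection region, r = mv/(qB₂) = (1.67×10^-27)(4200) / [(1×1.60×10^-19)(0.0870)] = 5.04×10^-4 m.

r ≈ 504 µm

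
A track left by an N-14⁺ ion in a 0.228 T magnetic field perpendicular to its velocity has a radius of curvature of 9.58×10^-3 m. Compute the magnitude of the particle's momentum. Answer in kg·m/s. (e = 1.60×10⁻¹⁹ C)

p ≈ 3.49×10^-22 kg·m/s

Since qvB = mv²/r, the momentum p = mv = qBr.
p = (1×1.60×10^-19)(0.228)(9.58×10^-3) = 3.49×10^-22 kg·m/s.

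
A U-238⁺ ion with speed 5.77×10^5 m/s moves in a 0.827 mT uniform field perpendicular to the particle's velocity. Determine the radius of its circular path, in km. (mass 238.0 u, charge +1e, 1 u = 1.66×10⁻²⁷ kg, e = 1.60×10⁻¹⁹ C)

The magnetic force provides the centripetal force: qvB = mv²/r, so r = mv/(qB).
r = (3.95×10^-25 kg)(5.77×10^5 m/s) / [(1×1.60×10^-19 C)(8.27×10^-4 T)] = 1720 m.

r ≈ 1.72 km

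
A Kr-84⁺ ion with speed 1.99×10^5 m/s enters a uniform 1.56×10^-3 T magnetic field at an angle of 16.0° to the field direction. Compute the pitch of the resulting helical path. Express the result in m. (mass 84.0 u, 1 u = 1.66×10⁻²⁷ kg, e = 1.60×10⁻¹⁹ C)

The velocity component along B is v∥ = v cos16.0° = 1.91×10^5 m/s.
The cyclotron period T = 2πm/(qB) = 3.51×10^-3 s is set by m, q, B alone.
Pitch = v∥·T = (1.91×10^5)(3.51×10^-3) = 671 m.

pitch ≈ 671 m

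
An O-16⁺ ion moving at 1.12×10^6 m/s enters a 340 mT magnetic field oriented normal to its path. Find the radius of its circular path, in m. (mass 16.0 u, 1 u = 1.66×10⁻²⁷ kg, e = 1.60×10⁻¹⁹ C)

r ≈ 0.547 m

The magnetic force provides the centripetal force: qvB = mv²/r, so r = mv/(qB).
r = (2.66×10^-26 kg)(1.12×10^6 m/s) / [(1×1.60×10^-19 C)(0.340 T)] = 0.547 m.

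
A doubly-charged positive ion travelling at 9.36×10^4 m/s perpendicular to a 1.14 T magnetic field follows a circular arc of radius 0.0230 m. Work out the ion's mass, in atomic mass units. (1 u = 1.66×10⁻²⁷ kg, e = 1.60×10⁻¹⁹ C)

qvB = mv²/r ⇒ m = qBr/v.
m = (2×1.60×10^-19)(1.14)(0.0230) / (9.36×10^4) = 8.96×10^-26 kg = 54.0 u.

m ≈ 54.0 u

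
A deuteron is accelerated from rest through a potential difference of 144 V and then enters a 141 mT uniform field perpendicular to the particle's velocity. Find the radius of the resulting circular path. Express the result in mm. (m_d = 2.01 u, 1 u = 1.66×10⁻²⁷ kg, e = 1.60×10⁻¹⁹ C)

The kinetic energy gained is K = qV = (1×1.60×10^-19)(144) = 2.30×10^-17 J.
v = √(2K/m) = 1.18×10^5 m/s.
r = mv/(qB) = (3.34×10^-27)(1.18×10^5) / [(1×1.60×10^-19)(0.141)] = 0.0174 m.

r ≈ 17.4 mm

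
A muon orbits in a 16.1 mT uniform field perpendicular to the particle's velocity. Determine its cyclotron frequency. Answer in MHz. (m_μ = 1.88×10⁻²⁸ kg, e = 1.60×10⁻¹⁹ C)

f ≈ 2.18 MHz

f = qB/(2πm) = (1×1.60×10^-19)(0.0161) / [2π(1.88×10^-28)] = 2.18×10^6 Hz.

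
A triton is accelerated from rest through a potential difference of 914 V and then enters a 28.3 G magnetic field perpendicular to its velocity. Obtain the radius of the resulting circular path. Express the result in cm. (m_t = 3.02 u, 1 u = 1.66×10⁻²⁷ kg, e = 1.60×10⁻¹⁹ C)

r ≈ 267 cm

The kinetic energy gained is K = qV = (1×1.60×10^-19)(914) = 1.46×10^-16 J.
v = √(2K/m) = 2.42×10^5 m/s.
r = mv/(qB) = (5.01×10^-27)(2.42×10^5) / [(1×1.60×10^-19)(2.83×10^-3)] = 2.67 m.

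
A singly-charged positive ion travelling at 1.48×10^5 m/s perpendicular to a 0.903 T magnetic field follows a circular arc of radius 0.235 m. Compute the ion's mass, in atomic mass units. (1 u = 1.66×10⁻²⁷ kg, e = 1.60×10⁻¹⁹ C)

qvB = mv²/r ⇒ m = qBr/v.
m = (1×1.60×10^-19)(0.903)(0.235) / (1.48×10^5) = 2.29×10^-25 kg = 138 u.

m ≈ 138 u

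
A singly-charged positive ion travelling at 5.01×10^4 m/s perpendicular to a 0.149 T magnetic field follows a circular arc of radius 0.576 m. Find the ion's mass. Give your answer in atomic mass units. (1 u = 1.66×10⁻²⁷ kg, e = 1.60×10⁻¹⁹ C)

m ≈ 165 u

qvB = mv²/r ⇒ m = qBr/v.
m = (1×1.60×10^-19)(0.149)(0.576) / (5.01×10^4) = 2.74×10^-25 kg = 165 u.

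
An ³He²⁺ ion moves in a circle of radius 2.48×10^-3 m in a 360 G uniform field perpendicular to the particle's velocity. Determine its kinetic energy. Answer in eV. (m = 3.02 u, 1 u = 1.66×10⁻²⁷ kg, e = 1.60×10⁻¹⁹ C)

v = qBr/m = (2×1.60×10^-19)(0.0360)(2.48×10^-3) / (5.01×10^-27) = 5700 m/s.
K = ½mv² = 0.5·(5.01×10^-27)·(5700)² = 8.14×10^-20 J = 0.509 eV.

K ≈ 0.509 eV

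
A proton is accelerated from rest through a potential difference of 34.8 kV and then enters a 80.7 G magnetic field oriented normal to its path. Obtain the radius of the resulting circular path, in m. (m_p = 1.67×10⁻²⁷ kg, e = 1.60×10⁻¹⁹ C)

The kinetic energy gained is K = qV = (1×1.60×10^-19)(3.48×10^4) = 5.57×10^-15 J.
v = √(2K/m) = 2.58×10^6 m/s.
r = mv/(qB) = (1.67×10^-27)(2.58×10^6) / [(1×1.60×10^-19)(8.07×10^-3)] = 3.34 m.

r ≈ 3.34 m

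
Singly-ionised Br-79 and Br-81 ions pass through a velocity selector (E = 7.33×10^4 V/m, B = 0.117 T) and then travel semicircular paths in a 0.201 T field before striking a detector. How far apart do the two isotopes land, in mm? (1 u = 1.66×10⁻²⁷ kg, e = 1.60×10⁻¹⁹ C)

Δd ≈ 129 mm

Both emerge at v = E/B₁ = 6.26×10^5 m/s.
r = mv/(qB₂), so r₁ = 2.5547 m and r₂ = 2.6194 m, giving Δr = 0.0647 m.
After a semicircle each ion lands a diameter 2r from the entry slit, so the separation is 2Δr = 0.129 m.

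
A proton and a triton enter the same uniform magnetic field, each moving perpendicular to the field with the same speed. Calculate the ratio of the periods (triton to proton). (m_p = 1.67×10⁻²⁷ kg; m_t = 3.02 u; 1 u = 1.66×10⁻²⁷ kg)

T = 2πm/(qB) is independent of speed, so T₂/T₁ = (m₂/q₂)/(m₁/q₁).
T_{triton}/T_{proton} = (5.01×10^-27/1e) / (1.67×10^-27/1e) = 3.00.

ratio ≈ 3.00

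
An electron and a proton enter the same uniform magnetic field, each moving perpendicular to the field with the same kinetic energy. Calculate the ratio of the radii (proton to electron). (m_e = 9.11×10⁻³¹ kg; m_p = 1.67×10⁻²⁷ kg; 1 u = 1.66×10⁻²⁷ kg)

r = √(2mK)/(qB) ⇒ at equal K, r ∝ √m/q.
r_{proton}/r_{electron} = 42.8.

ratio ≈ 42.8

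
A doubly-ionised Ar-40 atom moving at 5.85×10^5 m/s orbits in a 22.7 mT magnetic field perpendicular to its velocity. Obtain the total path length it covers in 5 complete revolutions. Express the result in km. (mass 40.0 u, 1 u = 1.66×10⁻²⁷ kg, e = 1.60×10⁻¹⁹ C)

L ≈ 0.168 km

r = mv/(qB) = 5.35 m, so one revolution covers 2πr = 33.6 m.
In 5 revolutions: L = 5·2πr = 168 m.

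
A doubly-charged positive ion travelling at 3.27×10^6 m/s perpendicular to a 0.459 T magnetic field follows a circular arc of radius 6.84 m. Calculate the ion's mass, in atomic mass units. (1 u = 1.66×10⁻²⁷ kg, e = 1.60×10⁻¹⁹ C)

qvB = mv²/r ⇒ m = qBr/v.
m = (2×1.60×10^-19)(0.459)(6.84) / (3.27×10^6) = 3.07×10^-25 kg = 185 u.

m ≈ 185 u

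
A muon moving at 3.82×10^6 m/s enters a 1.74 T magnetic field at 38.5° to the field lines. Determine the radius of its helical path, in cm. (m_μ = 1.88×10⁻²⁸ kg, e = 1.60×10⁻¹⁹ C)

r ≈ 0.161 cm

Only the perpendicular component v⊥ = v sin38.5° = 2.38×10^6 m/s is bent by the field.
r = m v⊥ /(qB) = (1.88×10^-28)(2.38×10^6) / [(1×1.60×10^-19)(1.74)] = 1.61×10^-3 m.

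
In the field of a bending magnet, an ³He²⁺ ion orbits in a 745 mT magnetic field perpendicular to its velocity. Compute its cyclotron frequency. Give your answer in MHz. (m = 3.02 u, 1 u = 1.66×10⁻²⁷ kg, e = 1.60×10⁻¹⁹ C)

f ≈ 7.57 MHz

f = qB/(2πm) = (2×1.60×10^-19)(0.745) / [2π(5.01×10^-27)] = 7.57×10^6 Hz.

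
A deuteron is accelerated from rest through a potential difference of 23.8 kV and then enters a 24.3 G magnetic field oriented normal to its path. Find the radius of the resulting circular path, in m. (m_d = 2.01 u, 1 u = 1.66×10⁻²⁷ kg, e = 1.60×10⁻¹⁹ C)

The kinetic energy gained is K = qV = (1×1.60×10^-19)(2.38×10^4) = 3.81×10^-15 J.
v = √(2K/m) = 1.51×10^6 m/s.
r = mv/(qB) = (3.34×10^-27)(1.51×10^6) / [(1×1.60×10^-19)(2.43×10^-3)] = 13.0 m.

r ≈ 13.0 m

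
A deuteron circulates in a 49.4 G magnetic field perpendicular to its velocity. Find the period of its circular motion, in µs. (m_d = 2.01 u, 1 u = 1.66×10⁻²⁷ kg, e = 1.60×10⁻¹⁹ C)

T ≈ 26.5 µs

The cyclotron period is independent of speed: T = 2πm/(qB).
T = 2π(3.34×10^-27) / [(1×1.60×10^-19)(4.94×10^-3)] = 2.65×10^-5 s.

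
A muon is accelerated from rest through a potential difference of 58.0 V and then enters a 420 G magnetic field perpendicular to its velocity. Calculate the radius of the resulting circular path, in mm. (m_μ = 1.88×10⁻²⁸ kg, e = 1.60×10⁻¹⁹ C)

The kinetic energy gained is K = qV = (1×1.60×10^-19)(58.0) = 9.28×10^-18 J.
v = √(2K/m) = 3.14×10^5 m/s.
r = mv/(qB) = (1.88×10^-28)(3.14×10^5) / [(1×1.60×10^-19)(0.0420)] = 8.79×10^-3 m.

r ≈ 8.79 mm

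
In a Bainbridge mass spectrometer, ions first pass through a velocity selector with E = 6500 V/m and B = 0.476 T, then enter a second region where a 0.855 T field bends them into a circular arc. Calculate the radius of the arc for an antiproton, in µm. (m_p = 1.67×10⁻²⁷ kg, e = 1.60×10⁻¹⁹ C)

r ≈ 167 µm

The selector passes v = E/B = 6500/0.476 = 1.37×10^4 m/s.
In the deflection region, r = mv/(qB₂) = (1.67×10^-27)(1.37×10^4) / [(1×1.60×10^-19)(0.855)] = 1.67×10^-4 m.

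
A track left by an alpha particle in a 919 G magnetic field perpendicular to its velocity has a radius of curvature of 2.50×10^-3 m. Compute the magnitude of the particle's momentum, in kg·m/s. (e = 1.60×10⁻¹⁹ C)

Since qvB = mv²/r, the momentum p = mv = qBr.
p = (2×1.60×10^-19)(0.0919)(2.50×10^-3) = 7.35×10^-23 kg·m/s.

p ≈ 7.35×10^-23 kg·m/s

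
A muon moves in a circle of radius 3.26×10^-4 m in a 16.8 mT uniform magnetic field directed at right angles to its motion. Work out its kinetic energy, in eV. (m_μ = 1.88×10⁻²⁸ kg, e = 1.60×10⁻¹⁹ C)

K ≈ 0.0128 eV

v = qBr/m = (1×1.60×10^-19)(0.0168)(3.26×10^-4) / (1.88×10^-28) = 4660 m/s.
K = ½mv² = 0.5·(1.88×10^-28)·(4660)² = 2.04×10^-21 J = 0.0128 eV.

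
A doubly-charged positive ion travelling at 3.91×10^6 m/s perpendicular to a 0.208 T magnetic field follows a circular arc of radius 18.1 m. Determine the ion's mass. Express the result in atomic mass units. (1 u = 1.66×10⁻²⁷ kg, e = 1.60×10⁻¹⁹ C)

qvB = mv²/r ⇒ m = qBr/v.
m = (2×1.60×10^-19)(0.208)(18.1) / (3.91×10^6) = 3.08×10^-25 kg = 186 u.

m ≈ 186 u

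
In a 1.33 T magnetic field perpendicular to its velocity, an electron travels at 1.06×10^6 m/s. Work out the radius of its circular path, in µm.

The magnetic force provides the centripetal force: qvB = mv²/r, so r = mv/(qB).
r = (9.11×10^-31 kg)(1.06×10^6 m/s) / [(1×1.60×10^-19 C)(1.33 T)] = 4.54×10^-6 m.

r ≈ 4.54 µm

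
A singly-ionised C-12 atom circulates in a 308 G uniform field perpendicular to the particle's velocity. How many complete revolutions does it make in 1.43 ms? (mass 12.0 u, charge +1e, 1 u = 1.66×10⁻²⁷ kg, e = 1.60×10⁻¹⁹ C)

N = 56

T = 2πm/(qB) = 2π(1.992×10^-26) / [(1×1.60×10^-19)(0.0308)] = 2.5398×10^-5 s.
N = t/T = 1.43×10^-3 / 2.5398×10^-5 ≈ 56.30, so 56 complete revolutions.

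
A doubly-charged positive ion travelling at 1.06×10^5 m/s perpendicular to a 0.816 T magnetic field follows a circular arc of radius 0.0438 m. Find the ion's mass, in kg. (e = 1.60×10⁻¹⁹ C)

m ≈ 1.08×10^-25 kg

qvB = mv²/r ⇒ m = qBr/v.
m = (2×1.60×10^-19)(0.816)(0.0438) / (1.06×10^5) = 1.08×10^-25 kg.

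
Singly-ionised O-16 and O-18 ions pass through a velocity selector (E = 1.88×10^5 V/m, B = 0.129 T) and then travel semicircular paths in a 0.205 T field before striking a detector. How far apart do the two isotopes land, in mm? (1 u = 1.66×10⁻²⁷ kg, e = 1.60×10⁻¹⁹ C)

Δd ≈ 295 mm

Both emerge at v = E/B₁ = 1.46×10^6 m/s.
r = mv/(qB₂), so r₁ = 1.180 m and r₂ = 1.328 m, giving Δr = 0.148 m.
After a semicircle each ion lands a diameter 2r from the entry slit, so the separation is 2Δr = 0.295 m.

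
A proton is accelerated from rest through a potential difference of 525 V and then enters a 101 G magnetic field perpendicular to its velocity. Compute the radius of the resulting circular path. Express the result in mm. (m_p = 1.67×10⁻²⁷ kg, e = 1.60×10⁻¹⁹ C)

r ≈ 328 mm

The kinetic energy gained is K = qV = (1×1.60×10^-19)(525) = 8.40×10^-17 J.
v = √(2K/m) = 3.17×10^5 m/s.
r = mv/(qB) = (1.67×10^-27)(3.17×10^5) / [(1×1.60×10^-19)(0.0101)] = 0.328 m.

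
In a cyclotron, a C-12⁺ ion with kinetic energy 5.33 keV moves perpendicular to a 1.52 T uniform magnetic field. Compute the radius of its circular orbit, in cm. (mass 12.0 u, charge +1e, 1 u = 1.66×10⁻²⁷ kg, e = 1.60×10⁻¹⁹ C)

Convert the energy: K = 5.33 keV = 8.53×10^-16 J.
v = √(2K/m) = √(2·8.53×10^-16/1.99×10^-26) = 2.93×10^5 m/s.
r = mv/(qB) = (1.99×10^-26)(2.93×10^5) / [(1×1.60×10^-19)(1.52)] = 0.0240 m.

r ≈ 2.40 cm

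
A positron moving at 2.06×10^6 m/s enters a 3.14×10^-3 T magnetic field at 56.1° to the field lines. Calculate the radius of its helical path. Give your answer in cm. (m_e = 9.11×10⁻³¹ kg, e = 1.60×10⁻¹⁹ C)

Only the perpendicular component v⊥ = v sin56.1° = 1.71×10^6 m/s is bent by the field.
r = m v⊥ /(qB) = (9.11×10^-31)(1.71×10^6) / [(1×1.60×10^-19)(3.14×10^-3)] = 3.10×10^-3 m.

r ≈ 0.310 cm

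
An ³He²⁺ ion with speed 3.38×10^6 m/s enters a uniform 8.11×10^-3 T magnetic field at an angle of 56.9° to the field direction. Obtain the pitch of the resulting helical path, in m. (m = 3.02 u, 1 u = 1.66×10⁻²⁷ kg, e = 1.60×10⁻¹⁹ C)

pitch ≈ 22.4 m

The velocity component along B is v∥ = v cos56.9° = 1.85×10^6 m/s.
The cyclotron period T = 2πm/(qB) = 1.21×10^-5 s is set by m, q, B alone.
Pitch = v∥·T = (1.85×10^6)(1.21×10^-5) = 22.4 m.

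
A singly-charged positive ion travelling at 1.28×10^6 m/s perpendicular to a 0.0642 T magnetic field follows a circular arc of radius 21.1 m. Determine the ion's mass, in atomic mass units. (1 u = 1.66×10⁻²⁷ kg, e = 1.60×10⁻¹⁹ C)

m ≈ 102 u

qvB = mv²/r ⇒ m = qBr/v.
m = (1×1.60×10^-19)(0.0642)(21.1) / (1.28×10^6) = 1.69×10^-25 kg = 102 u.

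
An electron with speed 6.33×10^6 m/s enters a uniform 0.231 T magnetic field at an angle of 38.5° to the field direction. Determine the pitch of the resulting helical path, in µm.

pitch ≈ 767 µm

The velocity component along B is v∥ = v cos38.5° = 4.95×10^6 m/s.
The cyclotron period T = 2πm/(qB) = 1.55×10^-10 s is set by m, q, B alone.
Pitch = v∥·T = (4.95×10^6)(1.55×10^-10) = 7.67×10^-4 m.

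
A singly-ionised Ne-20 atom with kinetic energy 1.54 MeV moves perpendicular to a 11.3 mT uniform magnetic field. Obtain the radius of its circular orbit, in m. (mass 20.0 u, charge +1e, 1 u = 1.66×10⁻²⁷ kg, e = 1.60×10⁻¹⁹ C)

Convert the energy: K = 1.54 MeV = 2.46×10^-13 J.
v = √(2K/m) = √(2·2.46×10^-13/3.32×10^-26) = 3.85×10^6 m/s.
r = mv/(qB) = (3.32×10^-26)(3.85×10^6) / [(1×1.60×10^-19)(0.0113)] = 70.7 m.

r ≈ 70.7 m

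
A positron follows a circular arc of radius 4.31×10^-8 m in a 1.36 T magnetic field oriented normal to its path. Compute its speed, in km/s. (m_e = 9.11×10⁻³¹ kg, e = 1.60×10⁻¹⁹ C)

v ≈ 10.3 km/s

From qvB = mv²/r, v = qBr/m.
v = (1×1.60×10^-19)(1.36)(4.31×10^-8) / (9.11×10^-31) = 1.03×10^4 m/s.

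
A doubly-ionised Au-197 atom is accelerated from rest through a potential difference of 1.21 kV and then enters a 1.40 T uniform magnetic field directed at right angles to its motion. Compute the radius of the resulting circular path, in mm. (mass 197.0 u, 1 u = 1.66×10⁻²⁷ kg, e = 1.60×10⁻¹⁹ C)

The kinetic energy gained is K = qV = (2×1.60×10^-19)(1210) = 3.87×10^-16 J.
v = √(2K/m) = 4.87×10^4 m/s.
r = mv/(qB) = (3.27×10^-25)(4.87×10^4) / [(2×1.60×10^-19)(1.40)] = 0.0355 m.

r ≈ 35.5 mm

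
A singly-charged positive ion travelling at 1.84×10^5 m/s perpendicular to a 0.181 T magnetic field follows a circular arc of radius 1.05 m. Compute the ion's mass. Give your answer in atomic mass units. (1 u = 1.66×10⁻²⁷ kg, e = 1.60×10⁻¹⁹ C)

m ≈ 99.6 u

qvB = mv²/r ⇒ m = qBr/v.
m = (1×1.60×10^-19)(0.181)(1.05) / (1.84×10^5) = 1.65×10^-25 kg = 99.6 u.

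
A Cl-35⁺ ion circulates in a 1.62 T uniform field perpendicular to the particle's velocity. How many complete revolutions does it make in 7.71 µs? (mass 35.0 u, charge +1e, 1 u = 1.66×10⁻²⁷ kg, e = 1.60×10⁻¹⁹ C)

N = 5

T = 2πm/(qB) = 2π(5.81×10^-26) / [(1×1.60×10^-19)(1.62)] = 1.4084×10^-6 s.
N = t/T = 7.71×10^-6 / 1.4084×10^-6 ≈ 5.47, so 5 complete revolutions.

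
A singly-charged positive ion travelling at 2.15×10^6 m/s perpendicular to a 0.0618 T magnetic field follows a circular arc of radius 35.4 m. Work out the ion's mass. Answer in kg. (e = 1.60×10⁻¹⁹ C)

m ≈ 1.63×10^-25 kg

qvB = mv²/r ⇒ m = qBr/v.
m = (1×1.60×10^-19)(0.0618)(35.4) / (2.15×10^6) = 1.63×10^-25 kg.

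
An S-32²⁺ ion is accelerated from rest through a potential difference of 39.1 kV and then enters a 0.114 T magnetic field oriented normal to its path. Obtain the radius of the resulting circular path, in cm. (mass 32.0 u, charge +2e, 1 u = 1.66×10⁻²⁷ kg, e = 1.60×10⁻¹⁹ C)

The kinetic energy gained is K = qV = (2×1.60×10^-19)(3.91×10^4) = 1.25×10^-14 J.
v = √(2K/m) = 6.86×10^5 m/s.
r = mv/(qB) = (5.31×10^-26)(6.86×10^5) / [(2×1.60×10^-19)(0.114)] = 0.999 m.

r ≈ 99.9 cm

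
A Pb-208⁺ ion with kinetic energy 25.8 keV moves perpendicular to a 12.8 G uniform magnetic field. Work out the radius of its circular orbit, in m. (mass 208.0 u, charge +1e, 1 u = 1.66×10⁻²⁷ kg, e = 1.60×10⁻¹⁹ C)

r ≈ 261 m

Convert the energy: K = 25.8 keV = 4.13×10^-15 J.
v = √(2K/m) = √(2·4.13×10^-15/3.45×10^-25) = 1.55×10^5 m/s.
r = mv/(qB) = (3.45×10^-25)(1.55×10^5) / [(1×1.60×10^-19)(1.28×10^-3)] = 261 m.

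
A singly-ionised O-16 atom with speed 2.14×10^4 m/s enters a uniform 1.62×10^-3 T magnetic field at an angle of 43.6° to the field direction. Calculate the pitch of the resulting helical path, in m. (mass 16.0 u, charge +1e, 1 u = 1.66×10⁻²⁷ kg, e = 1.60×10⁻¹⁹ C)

The velocity component along B is v∥ = v cos43.6° = 1.55×10^4 m/s.
The cyclotron period T = 2πm/(qB) = 6.44×10^-4 s is set by m, q, B alone.
Pitch = v∥·T = (1.55×10^4)(6.44×10^-4) = 9.98 m.

pitch ≈ 9.98 m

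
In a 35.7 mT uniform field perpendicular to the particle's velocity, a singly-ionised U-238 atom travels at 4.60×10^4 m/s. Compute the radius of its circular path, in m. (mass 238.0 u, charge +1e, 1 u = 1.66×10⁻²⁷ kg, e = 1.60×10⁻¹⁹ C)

The magnetic force provides the centripetal force: qvB = mv²/r, so r = mv/(qB).
r = (3.95×10^-25 kg)(4.60×10^4 m/s) / [(1×1.60×10^-19 C)(0.0357 T)] = 3.18 m.

r ≈ 3.18 m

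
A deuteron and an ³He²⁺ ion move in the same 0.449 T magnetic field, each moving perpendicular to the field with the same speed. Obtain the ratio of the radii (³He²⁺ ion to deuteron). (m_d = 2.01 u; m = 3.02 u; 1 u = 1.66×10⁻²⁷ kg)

ratio ≈ 0.751

r = mv/(qB) ⇒ at equal v, r ∝ m/q.
r_{³He²⁺ ion}/r_{deuteron} = 0.751.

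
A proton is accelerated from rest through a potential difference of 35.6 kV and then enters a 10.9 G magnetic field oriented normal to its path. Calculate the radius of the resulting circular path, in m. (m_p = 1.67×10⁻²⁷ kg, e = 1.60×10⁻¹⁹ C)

The kinetic energy gained is K = qV = (1×1.60×10^-19)(3.56×10^4) = 5.70×10^-15 J.
v = √(2K/m) = 2.61×10^6 m/s.
r = mv/(qB) = (1.67×10^-27)(2.61×10^6) / [(1×1.60×10^-19)(1.09×10^-3)] = 25.0 m.

r ≈ 25.0 m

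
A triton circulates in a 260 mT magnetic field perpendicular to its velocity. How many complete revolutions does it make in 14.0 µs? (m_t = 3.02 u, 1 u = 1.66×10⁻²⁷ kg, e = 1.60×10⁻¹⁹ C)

N = 18

T = 2πm/(qB) = 2π(5.0132×10^-27) / [(1×1.60×10^-19)(0.260)] = 7.5718×10^-7 s.
N = t/T = 1.40×10^-5 / 7.5718×10^-7 ≈ 18.49, so 18 complete revolutions.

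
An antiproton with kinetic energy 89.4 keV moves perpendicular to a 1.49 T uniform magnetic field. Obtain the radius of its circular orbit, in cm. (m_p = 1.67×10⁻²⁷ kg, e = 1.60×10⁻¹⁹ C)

r ≈ 2.90 cm

Convert the energy: K = 89.4 keV = 1.43×10^-14 J.
v = √(2K/m) = √(2·1.43×10^-14/1.67×10^-27) = 4.14×10^6 m/s.
r = mv/(qB) = (1.67×10^-27)(4.14×10^6) / [(1×1.60×10^-19)(1.49)] = 0.0290 m.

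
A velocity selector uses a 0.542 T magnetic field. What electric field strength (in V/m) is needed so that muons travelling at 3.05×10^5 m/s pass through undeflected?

qE = qvB ⇒ E = vB = (3.05×10^5)(0.542) = 1.65×10^5 V/m.

E ≈ 1.65×10^5 V/m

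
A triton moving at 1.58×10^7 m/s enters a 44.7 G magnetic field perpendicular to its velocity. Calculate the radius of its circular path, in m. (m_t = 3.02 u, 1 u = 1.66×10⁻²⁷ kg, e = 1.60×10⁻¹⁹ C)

The magnetic force provides the centripetal force: qvB = mv²/r, so r = mv/(qB).
r = (5.01×10^-27 kg)(1.58×10^7 m/s) / [(1×1.60×10^-19 C)(4.47×10^-3 T)] = 111 m.

r ≈ 111 m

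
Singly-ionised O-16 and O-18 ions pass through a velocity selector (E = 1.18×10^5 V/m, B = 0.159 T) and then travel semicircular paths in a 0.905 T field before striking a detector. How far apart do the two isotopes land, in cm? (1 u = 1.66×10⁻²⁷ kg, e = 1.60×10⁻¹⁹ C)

Both emerge at v = E/B₁ = 7.42×10^5 m/s.
r = mv/(qB₂), so r₁ = 0.1361 m and r₂ = 0.1531 m, giving Δr = 0.0170 m.
After a semicircle each ion lands a diameter 2r from the entry slit, so the separation is 2Δr = 0.0340 m.

Δd ≈ 3.40 cm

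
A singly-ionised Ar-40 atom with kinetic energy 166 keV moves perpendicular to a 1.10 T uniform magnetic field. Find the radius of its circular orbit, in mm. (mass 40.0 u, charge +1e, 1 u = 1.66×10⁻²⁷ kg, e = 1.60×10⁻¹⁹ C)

r ≈ 337 mm

Convert the energy: K = 166 keV = 2.66×10^-14 J.
v = √(2K/m) = √(2·2.66×10^-14/6.64×10^-26) = 8.94×10^5 m/s.
r = mv/(qB) = (6.64×10^-26)(8.94×10^5) / [(1×1.60×10^-19)(1.10)] = 0.337 m.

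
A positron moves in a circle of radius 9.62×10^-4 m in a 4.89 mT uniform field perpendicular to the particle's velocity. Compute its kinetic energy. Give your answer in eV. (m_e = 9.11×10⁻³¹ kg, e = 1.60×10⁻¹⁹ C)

v = qBr/m = (1×1.60×10^-19)(4.89×10^-3)(9.62×10^-4) / (9.11×10^-31) = 8.26×10^5 m/s.
K = ½mv² = 0.5·(9.11×10^-31)·(8.26×10^5)² = 3.11×10^-19 J = 1.94 eV.

K ≈ 1.94 eV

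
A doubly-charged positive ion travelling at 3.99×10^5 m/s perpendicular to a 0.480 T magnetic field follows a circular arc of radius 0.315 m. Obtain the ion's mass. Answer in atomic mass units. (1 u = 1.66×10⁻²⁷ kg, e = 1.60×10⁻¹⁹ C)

m ≈ 73.1 u

qvB = mv²/r ⇒ m = qBr/v.
m = (2×1.60×10^-19)(0.480)(0.315) / (3.99×10^5) = 1.21×10^-25 kg = 73.1 u.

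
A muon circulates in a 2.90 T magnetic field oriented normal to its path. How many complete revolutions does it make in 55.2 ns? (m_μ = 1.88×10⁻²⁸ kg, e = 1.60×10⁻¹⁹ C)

T = 2πm/(qB) = 2π(1.88×10^-28) / [(1×1.60×10^-19)(2.90)] = 2.5458×10^-9 s.
N = t/T = 5.52×10^-8 / 2.5458×10^-9 ≈ 21.68, so 21 complete revolutions.

N = 21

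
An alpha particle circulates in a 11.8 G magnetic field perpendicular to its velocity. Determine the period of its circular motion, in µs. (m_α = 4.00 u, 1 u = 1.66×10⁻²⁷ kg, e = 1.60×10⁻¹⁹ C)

The cyclotron period is independent of speed: T = 2πm/(qB).
T = 2π(6.64×10^-27) / [(2×1.60×10^-19)(1.18×10^-3)] = 1.10×10^-4 s.

T ≈ 110 µs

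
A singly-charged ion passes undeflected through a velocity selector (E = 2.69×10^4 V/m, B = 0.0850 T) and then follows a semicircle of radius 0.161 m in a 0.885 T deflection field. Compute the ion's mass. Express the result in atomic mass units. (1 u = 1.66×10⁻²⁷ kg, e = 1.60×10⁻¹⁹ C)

m ≈ 43.4 u

v = E/B₁ = 3.16×10^5 m/s.
From r = mv/(qB₂), m = qB₂r/v = (1×1.60×10^-19)(0.885)(0.161) / (3.16×10^5) = 7.20×10^-26 kg.
In atomic mass units: m = 7.20×10^-26 / 1.66×10^-27 = 43.4 u.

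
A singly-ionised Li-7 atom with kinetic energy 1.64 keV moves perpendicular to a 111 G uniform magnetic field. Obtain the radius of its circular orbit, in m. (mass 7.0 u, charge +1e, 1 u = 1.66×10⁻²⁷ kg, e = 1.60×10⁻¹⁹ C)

r ≈ 1.39 m

Convert the energy: K = 1.64 keV = 2.62×10^-16 J.
v = √(2K/m) = √(2·2.62×10^-16/1.16×10^-26) = 2.13×10^5 m/s.
r = mv/(qB) = (1.16×10^-26)(2.13×10^5) / [(1×1.60×10^-19)(0.0111)] = 1.39 m.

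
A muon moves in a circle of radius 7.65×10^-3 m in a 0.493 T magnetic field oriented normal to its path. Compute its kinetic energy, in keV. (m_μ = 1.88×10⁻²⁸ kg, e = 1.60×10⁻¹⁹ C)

v = qBr/m = (1×1.60×10^-19)(0.493)(7.65×10^-3) / (1.88×10^-28) = 3.21×10^6 m/s.
K = ½mv² = 0.5·(1.88×10^-28)·(3.21×10^6)² = 9.68×10^-16 J = 6.05 keV.

K ≈ 6.05 keV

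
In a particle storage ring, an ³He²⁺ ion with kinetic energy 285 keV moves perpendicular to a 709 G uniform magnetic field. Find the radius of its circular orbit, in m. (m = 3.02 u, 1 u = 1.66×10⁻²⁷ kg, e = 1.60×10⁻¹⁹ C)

r ≈ 0.942 m

Convert the energy: K = 285 keV = 4.56×10^-14 J.
v = √(2K/m) = √(2·4.56×10^-14/5.01×10^-27) = 4.27×10^6 m/s.
r = mv/(qB) = (5.01×10^-27)(4.27×10^6) / [(2×1.60×10^-19)(0.0709)] = 0.942 m.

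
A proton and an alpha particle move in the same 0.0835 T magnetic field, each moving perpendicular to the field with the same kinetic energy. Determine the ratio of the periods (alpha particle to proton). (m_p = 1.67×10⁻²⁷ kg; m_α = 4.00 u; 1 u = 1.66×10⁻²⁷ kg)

ratio ≈ 1.99

T = 2πm/(qB) is independent of speed, so T₂/T₁ = (m₂/q₂)/(m₁/q₁).
T_{alpha particle}/T_{proton} = (6.64×10^-27/2e) / (1.67×10^-27/1e) = 1.99.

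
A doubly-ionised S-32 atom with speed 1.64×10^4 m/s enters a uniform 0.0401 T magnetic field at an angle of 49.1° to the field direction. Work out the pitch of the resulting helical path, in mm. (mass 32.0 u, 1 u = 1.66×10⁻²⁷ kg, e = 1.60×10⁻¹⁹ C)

The velocity component along B is v∥ = v cos49.1° = 1.07×10^4 m/s.
The cyclotron period T = 2πm/(qB) = 2.60×10^-5 s is set by m, q, B alone.
Pitch = v∥·T = (1.07×10^4)(2.60×10^-5) = 0.279 m.

pitch ≈ 279 mm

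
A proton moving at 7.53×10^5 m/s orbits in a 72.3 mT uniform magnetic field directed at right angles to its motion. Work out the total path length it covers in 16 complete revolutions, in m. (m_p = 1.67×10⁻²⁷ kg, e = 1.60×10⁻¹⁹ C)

r = mv/(qB) = 0.109 m, so one revolution covers 2πr = 0.683 m.
In 16 revolutions: L = 16·2πr = 10.9 m.

L ≈ 10.9 m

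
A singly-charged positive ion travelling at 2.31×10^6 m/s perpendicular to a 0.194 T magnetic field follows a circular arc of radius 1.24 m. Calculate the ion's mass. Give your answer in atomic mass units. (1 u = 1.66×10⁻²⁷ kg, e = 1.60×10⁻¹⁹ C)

m ≈ 10.0 u

qvB = mv²/r ⇒ m = qBr/v.
m = (1×1.60×10^-19)(0.194)(1.24) / (2.31×10^6) = 1.67×10^-26 kg = 10.0 u.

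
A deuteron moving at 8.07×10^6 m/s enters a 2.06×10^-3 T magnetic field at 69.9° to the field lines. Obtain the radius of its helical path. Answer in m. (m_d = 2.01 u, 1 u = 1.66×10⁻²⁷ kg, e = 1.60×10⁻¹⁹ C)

Only the perpendicular component v⊥ = v sin69.9° = 7.58×10^6 m/s is bent by the field.
r = m v⊥ /(qB) = (3.34×10^-27)(7.58×10^6) / [(1×1.60×10^-19)(2.06×10^-3)] = 76.7 m.

r ≈ 76.7 m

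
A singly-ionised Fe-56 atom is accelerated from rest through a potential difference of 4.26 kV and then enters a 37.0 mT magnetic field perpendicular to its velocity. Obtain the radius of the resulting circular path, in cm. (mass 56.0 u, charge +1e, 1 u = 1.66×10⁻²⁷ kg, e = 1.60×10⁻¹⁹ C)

The kinetic energy gained is K = qV = (1×1.60×10^-19)(4260) = 6.82×10^-16 J.
v = √(2K/m) = 1.21×10^5 m/s.
r = mv/(qB) = (9.30×10^-26)(1.21×10^5) / [(1×1.60×10^-19)(0.0370)] = 1.90 m.

r ≈ 190 cm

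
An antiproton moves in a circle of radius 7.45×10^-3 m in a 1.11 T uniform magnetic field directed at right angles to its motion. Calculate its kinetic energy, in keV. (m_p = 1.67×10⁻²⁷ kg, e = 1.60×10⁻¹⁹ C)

v = qBr/m = (1×1.60×10^-19)(1.11)(7.45×10^-3) / (1.67×10^-27) = 7.92×10^5 m/s.
K = ½mv² = 0.5·(1.67×10^-27)·(7.92×10^5)² = 5.24×10^-16 J = 3.28 keV.

K ≈ 3.28 keV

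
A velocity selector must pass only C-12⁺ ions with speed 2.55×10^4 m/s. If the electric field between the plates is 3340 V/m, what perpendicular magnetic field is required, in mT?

qE = qvB ⇒ B = E/v = (3340) / (2.55×10^4) = 0.131 T.

B ≈ 131 mT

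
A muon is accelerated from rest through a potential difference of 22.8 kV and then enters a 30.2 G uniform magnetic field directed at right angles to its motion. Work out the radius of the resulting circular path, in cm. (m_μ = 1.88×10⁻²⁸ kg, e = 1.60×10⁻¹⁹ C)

The kinetic energy gained is K = qV = (1×1.60×10^-19)(2.28×10^4) = 3.65×10^-15 J.
v = √(2K/m) = 6.23×10^6 m/s.
r = mv/(qB) = (1.88×10^-28)(6.23×10^6) / [(1×1.60×10^-19)(3.02×10^-3)] = 2.42 m.

r ≈ 242 cm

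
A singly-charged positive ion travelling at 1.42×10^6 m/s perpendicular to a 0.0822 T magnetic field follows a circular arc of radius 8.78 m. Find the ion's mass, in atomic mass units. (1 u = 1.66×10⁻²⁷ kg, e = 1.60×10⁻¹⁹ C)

m ≈ 49.0 u

qvB = mv²/r ⇒ m = qBr/v.
m = (1×1.60×10^-19)(0.0822)(8.78) / (1.42×10^6) = 8.13×10^-26 kg = 49.0 u.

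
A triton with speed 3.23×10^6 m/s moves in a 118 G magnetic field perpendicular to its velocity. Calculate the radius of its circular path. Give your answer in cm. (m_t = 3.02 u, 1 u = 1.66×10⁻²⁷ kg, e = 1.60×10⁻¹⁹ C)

r ≈ 858 cm

The magnetic force provides the centripetal force: qvB = mv²/r, so r = mv/(qB).
r = (5.01×10^-27 kg)(3.23×10^6 m/s) / [(1×1.60×10^-19 C)(0.0118 T)] = 8.58 m.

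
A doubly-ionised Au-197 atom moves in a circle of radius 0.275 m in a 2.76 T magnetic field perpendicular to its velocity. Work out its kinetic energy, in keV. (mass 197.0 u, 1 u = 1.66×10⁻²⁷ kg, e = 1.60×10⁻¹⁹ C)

v = qBr/m = (2×1.60×10^-19)(2.76)(0.275) / (3.27×10^-25) = 7.43×10^5 m/s.
K = ½mv² = 0.5·(3.27×10^-25)·(7.43×10^5)² = 9.02×10^-14 J = 564 keV.

K ≈ 564 keV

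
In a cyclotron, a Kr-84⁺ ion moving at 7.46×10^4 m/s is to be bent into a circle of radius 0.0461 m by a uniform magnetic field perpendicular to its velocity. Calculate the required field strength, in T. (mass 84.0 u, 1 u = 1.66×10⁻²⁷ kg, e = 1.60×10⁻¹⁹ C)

B ≈ 1.41 T

qvB = mv²/r gives B = mv/(qr).
B = (1.39×10^-25)(7.46×10^4) / [(1×1.60×10^-19)(0.0461)] = 1.41 T.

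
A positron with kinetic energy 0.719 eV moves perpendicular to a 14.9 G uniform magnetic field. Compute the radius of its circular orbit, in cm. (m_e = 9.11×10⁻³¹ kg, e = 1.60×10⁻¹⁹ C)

r ≈ 0.192 cm

Convert the energy: K = 0.719 eV = 1.15×10^-19 J.
v = √(2K/m) = √(2·1.15×10^-19/9.11×10^-31) = 5.03×10^5 m/s.
r = mv/(qB) = (9.11×10^-31)(5.03×10^5) / [(1×1.60×10^-19)(1.49×10^-3)] = 1.92×10^-3 m.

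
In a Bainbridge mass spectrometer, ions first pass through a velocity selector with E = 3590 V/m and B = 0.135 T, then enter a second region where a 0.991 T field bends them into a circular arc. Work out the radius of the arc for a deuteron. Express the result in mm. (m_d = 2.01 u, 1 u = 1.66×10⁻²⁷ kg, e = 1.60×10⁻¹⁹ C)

r ≈ 0.560 mm

The selector passes v = E/B = 3590/0.135 = 2.66×10^4 m/s.
In the deflection region, r = mv/(qB₂) = (3.34×10^-27)(2.66×10^4) / [(1×1.60×10^-19)(0.991)] = 5.60×10^-4 m.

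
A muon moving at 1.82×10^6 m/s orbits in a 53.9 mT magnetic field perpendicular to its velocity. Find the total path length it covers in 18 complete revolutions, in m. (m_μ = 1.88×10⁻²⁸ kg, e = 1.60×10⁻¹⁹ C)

r = mv/(qB) = 0.0397 m, so one revolution covers 2πr = 0.249 m.
In 18 revolutions: L = 18·2πr = 4.49 m.

L ≈ 4.49 m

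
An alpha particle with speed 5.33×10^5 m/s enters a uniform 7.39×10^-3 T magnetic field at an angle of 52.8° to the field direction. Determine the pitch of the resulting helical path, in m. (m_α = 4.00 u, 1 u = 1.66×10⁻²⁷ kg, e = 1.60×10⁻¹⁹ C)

pitch ≈ 5.69 m

The velocity component along B is v∥ = v cos52.8° = 3.22×10^5 m/s.
The cyclotron period T = 2πm/(qB) = 1.76×10^-5 s is set by m, q, B alone.
Pitch = v∥·T = (3.22×10^5)(1.76×10^-5) = 5.69 m.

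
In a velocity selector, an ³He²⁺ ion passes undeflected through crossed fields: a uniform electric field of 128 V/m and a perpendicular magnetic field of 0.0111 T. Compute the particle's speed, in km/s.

For zero net force, qE = qvB, so v = E/B.
v = (128) / (0.0111) = 1.15×10^4 m/s.

v ≈ 11.5 km/s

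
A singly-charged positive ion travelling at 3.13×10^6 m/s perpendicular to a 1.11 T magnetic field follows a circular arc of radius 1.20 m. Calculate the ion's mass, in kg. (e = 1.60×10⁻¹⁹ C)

m ≈ 6.81×10^-26 kg

qvB = mv²/r ⇒ m = qBr/v.
m = (1×1.60×10^-19)(1.11)(1.20) / (3.13×10^6) = 6.81×10^-26 kg.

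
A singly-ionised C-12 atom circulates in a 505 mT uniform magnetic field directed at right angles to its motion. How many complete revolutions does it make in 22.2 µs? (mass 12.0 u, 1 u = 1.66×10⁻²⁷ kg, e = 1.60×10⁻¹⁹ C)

N = 14

T = 2πm/(qB) = 2π(1.992×10^-26) / [(1×1.60×10^-19)(0.505)] = 1.5490×10^-6 s.
N = t/T = 2.22×10^-5 / 1.5490×10^-6 ≈ 14.33, so 14 complete revolutions.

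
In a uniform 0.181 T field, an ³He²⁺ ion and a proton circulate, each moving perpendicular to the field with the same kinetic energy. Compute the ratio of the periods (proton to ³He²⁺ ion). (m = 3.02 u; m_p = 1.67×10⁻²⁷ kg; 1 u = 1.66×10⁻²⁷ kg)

ratio ≈ 0.666

T = 2πm/(qB) is independent of speed, so T₂/T₁ = (m₂/q₂)/(m₁/q₁).
T_{proton}/T_{³He²⁺ ion} = (1.67×10^-27/1e) / (5.01×10^-27/2e) = 0.666.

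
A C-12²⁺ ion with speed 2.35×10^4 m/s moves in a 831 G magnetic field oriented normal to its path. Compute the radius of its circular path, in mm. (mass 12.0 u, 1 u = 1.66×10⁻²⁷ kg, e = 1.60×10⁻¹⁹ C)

r ≈ 17.6 mm

The magnetic force provides the centripetal force: qvB = mv²/r, so r = mv/(qB).
r = (1.99×10^-26 kg)(2.35×10^4 m/s) / [(2×1.60×10^-19 C)(0.0831 T)] = 0.0176 m.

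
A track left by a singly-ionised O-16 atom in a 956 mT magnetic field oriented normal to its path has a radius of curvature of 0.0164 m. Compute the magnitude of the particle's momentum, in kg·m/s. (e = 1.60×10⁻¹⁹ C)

p ≈ 2.51×10^-21 kg·m/s

Since qvB = mv²/r, the momentum p = mv = qBr.
p = (1×1.60×10^-19)(0.956)(0.0164) = 2.51×10^-21 kg·m/s.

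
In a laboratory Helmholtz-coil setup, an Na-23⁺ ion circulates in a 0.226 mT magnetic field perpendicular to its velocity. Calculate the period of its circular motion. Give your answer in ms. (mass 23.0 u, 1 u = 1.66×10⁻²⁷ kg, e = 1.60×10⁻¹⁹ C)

The cyclotron period is independent of speed: T = 2πm/(qB).
T = 2π(3.82×10^-26) / [(1×1.60×10^-19)(2.26×10^-4)] = 6.63×10^-3 s.

T ≈ 6.63 ms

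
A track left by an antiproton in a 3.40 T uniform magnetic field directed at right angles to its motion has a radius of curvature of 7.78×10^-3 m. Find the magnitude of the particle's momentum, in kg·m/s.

p ≈ 4.23×10^-21 kg·m/s

Since qvB = mv²/r, the momentum p = mv = qBr.
p = (1×1.60×10^-19)(3.40)(7.78×10^-3) = 4.23×10^-21 kg·m/s.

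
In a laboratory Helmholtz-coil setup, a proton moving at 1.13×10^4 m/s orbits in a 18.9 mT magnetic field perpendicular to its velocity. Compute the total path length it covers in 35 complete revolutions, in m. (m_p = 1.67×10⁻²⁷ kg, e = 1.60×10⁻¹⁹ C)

L ≈ 1.37 m

r = mv/(qB) = 6.24×10^-3 m, so one revolution covers 2πr = 0.0392 m.
In 35 revolutions: L = 35·2πr = 1.37 m.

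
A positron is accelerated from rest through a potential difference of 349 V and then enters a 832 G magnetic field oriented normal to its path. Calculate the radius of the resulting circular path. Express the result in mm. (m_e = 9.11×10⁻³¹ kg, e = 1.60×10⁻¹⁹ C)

r ≈ 0.758 mm

The kinetic energy gained is K = qV = (1×1.60×10^-19)(349) = 5.58×10^-17 J.
v = √(2K/m) = 1.11×10^7 m/s.
r = mv/(qB) = (9.11×10^-31)(1.11×10^7) / [(1×1.60×10^-19)(0.0832)] = 7.58×10^-4 m.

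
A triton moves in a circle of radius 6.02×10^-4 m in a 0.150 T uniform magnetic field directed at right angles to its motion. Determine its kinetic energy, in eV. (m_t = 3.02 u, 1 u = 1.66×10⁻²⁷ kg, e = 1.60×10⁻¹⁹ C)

v = qBr/m = (1×1.60×10^-19)(0.150)(6.02×10^-4) / (5.01×10^-27) = 2880 m/s.
K = ½mv² = 0.5·(5.01×10^-27)·(2880)² = 2.08×10^-20 J = 0.130 eV.

K ≈ 0.130 eV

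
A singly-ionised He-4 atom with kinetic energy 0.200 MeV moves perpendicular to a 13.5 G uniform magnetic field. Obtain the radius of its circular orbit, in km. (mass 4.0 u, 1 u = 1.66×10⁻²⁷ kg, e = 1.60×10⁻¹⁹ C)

r ≈ 0.0954 km

Convert the energy: K = 0.200 MeV = 3.20×10^-14 J.
v = √(2K/m) = √(2·3.20×10^-14/6.64×10^-27) = 3.10×10^6 m/s.
r = mv/(qB) = (6.64×10^-27)(3.10×10^6) / [(1×1.60×10^-19)(1.35×10^-3)] = 95.4 m.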